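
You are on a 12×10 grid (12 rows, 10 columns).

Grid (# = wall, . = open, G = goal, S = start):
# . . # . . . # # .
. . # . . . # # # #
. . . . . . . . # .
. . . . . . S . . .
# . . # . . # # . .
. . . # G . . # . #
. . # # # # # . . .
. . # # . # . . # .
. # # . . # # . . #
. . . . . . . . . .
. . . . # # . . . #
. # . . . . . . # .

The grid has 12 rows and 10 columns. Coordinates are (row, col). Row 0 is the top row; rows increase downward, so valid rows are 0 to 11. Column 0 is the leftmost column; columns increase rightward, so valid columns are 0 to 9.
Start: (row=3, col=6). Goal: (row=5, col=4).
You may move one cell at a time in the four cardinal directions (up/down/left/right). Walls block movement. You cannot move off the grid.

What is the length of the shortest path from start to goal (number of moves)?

BFS from (row=3, col=6) until reaching (row=5, col=4):
  Distance 0: (row=3, col=6)
  Distance 1: (row=2, col=6), (row=3, col=5), (row=3, col=7)
  Distance 2: (row=2, col=5), (row=2, col=7), (row=3, col=4), (row=3, col=8), (row=4, col=5)
  Distance 3: (row=1, col=5), (row=2, col=4), (row=3, col=3), (row=3, col=9), (row=4, col=4), (row=4, col=8), (row=5, col=5)
  Distance 4: (row=0, col=5), (row=1, col=4), (row=2, col=3), (row=2, col=9), (row=3, col=2), (row=4, col=9), (row=5, col=4), (row=5, col=6), (row=5, col=8)  <- goal reached here
One shortest path (4 moves): (row=3, col=6) -> (row=3, col=5) -> (row=3, col=4) -> (row=4, col=4) -> (row=5, col=4)

Answer: Shortest path length: 4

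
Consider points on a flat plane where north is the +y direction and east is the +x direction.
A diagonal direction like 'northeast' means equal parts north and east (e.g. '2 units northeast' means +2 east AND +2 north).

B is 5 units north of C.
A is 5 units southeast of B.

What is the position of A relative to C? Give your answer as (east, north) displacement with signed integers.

Place C at the origin (east=0, north=0).
  B is 5 units north of C: delta (east=+0, north=+5); B at (east=0, north=5).
  A is 5 units southeast of B: delta (east=+5, north=-5); A at (east=5, north=0).
Therefore A relative to C: (east=5, north=0).

Answer: A is at (east=5, north=0) relative to C.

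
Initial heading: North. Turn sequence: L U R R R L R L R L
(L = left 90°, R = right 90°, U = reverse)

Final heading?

Start: North
  L (left (90° counter-clockwise)) -> West
  U (U-turn (180°)) -> East
  R (right (90° clockwise)) -> South
  R (right (90° clockwise)) -> West
  R (right (90° clockwise)) -> North
  L (left (90° counter-clockwise)) -> West
  R (right (90° clockwise)) -> North
  L (left (90° counter-clockwise)) -> West
  R (right (90° clockwise)) -> North
  L (left (90° counter-clockwise)) -> West
Final: West

Answer: Final heading: West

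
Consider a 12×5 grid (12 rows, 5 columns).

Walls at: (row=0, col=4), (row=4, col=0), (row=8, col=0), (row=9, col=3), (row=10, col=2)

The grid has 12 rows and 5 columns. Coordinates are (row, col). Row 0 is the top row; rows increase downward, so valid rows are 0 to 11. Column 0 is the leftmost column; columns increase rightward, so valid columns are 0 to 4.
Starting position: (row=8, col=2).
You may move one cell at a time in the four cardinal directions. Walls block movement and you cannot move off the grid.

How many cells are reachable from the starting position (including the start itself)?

BFS flood-fill from (row=8, col=2):
  Distance 0: (row=8, col=2)
  Distance 1: (row=7, col=2), (row=8, col=1), (row=8, col=3), (row=9, col=2)
  Distance 2: (row=6, col=2), (row=7, col=1), (row=7, col=3), (row=8, col=4), (row=9, col=1)
  Distance 3: (row=5, col=2), (row=6, col=1), (row=6, col=3), (row=7, col=0), (row=7, col=4), (row=9, col=0), (row=9, col=4), (row=10, col=1)
  Distance 4: (row=4, col=2), (row=5, col=1), (row=5, col=3), (row=6, col=0), (row=6, col=4), (row=10, col=0), (row=10, col=4), (row=11, col=1)
  Distance 5: (row=3, col=2), (row=4, col=1), (row=4, col=3), (row=5, col=0), (row=5, col=4), (row=10, col=3), (row=11, col=0), (row=11, col=2), (row=11, col=4)
  Distance 6: (row=2, col=2), (row=3, col=1), (row=3, col=3), (row=4, col=4), (row=11, col=3)
  Distance 7: (row=1, col=2), (row=2, col=1), (row=2, col=3), (row=3, col=0), (row=3, col=4)
  Distance 8: (row=0, col=2), (row=1, col=1), (row=1, col=3), (row=2, col=0), (row=2, col=4)
  Distance 9: (row=0, col=1), (row=0, col=3), (row=1, col=0), (row=1, col=4)
  Distance 10: (row=0, col=0)
Total reachable: 55 (grid has 55 open cells total)

Answer: Reachable cells: 55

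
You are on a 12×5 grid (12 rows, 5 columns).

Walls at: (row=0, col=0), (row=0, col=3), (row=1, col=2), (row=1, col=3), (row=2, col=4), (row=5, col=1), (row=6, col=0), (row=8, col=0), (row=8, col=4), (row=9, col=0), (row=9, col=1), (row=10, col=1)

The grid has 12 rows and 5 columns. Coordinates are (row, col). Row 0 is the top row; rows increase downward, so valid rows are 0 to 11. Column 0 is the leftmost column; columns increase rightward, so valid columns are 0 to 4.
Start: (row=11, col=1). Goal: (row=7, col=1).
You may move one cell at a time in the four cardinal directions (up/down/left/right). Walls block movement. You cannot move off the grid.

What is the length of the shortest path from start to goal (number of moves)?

Answer: Shortest path length: 6

Derivation:
BFS from (row=11, col=1) until reaching (row=7, col=1):
  Distance 0: (row=11, col=1)
  Distance 1: (row=11, col=0), (row=11, col=2)
  Distance 2: (row=10, col=0), (row=10, col=2), (row=11, col=3)
  Distance 3: (row=9, col=2), (row=10, col=3), (row=11, col=4)
  Distance 4: (row=8, col=2), (row=9, col=3), (row=10, col=4)
  Distance 5: (row=7, col=2), (row=8, col=1), (row=8, col=3), (row=9, col=4)
  Distance 6: (row=6, col=2), (row=7, col=1), (row=7, col=3)  <- goal reached here
One shortest path (6 moves): (row=11, col=1) -> (row=11, col=2) -> (row=10, col=2) -> (row=9, col=2) -> (row=8, col=2) -> (row=8, col=1) -> (row=7, col=1)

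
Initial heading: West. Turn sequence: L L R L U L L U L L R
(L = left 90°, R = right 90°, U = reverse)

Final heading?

Answer: Final heading: South

Derivation:
Start: West
  L (left (90° counter-clockwise)) -> South
  L (left (90° counter-clockwise)) -> East
  R (right (90° clockwise)) -> South
  L (left (90° counter-clockwise)) -> East
  U (U-turn (180°)) -> West
  L (left (90° counter-clockwise)) -> South
  L (left (90° counter-clockwise)) -> East
  U (U-turn (180°)) -> West
  L (left (90° counter-clockwise)) -> South
  L (left (90° counter-clockwise)) -> East
  R (right (90° clockwise)) -> South
Final: South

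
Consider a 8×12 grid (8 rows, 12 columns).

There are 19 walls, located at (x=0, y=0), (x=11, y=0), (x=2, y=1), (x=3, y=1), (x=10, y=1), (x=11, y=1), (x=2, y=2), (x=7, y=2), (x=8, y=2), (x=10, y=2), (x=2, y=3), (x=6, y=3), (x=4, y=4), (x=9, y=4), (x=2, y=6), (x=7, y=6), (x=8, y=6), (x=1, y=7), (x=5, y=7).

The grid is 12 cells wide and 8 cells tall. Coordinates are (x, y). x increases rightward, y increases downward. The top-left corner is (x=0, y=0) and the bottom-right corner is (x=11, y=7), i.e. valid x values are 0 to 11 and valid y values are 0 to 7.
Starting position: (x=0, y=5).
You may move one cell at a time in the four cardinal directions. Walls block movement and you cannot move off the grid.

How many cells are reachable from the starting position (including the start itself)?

Answer: Reachable cells: 77

Derivation:
BFS flood-fill from (x=0, y=5):
  Distance 0: (x=0, y=5)
  Distance 1: (x=0, y=4), (x=1, y=5), (x=0, y=6)
  Distance 2: (x=0, y=3), (x=1, y=4), (x=2, y=5), (x=1, y=6), (x=0, y=7)
  Distance 3: (x=0, y=2), (x=1, y=3), (x=2, y=4), (x=3, y=5)
  Distance 4: (x=0, y=1), (x=1, y=2), (x=3, y=4), (x=4, y=5), (x=3, y=6)
  Distance 5: (x=1, y=1), (x=3, y=3), (x=5, y=5), (x=4, y=6), (x=3, y=7)
  Distance 6: (x=1, y=0), (x=3, y=2), (x=4, y=3), (x=5, y=4), (x=6, y=5), (x=5, y=6), (x=2, y=7), (x=4, y=7)
  Distance 7: (x=2, y=0), (x=4, y=2), (x=5, y=3), (x=6, y=4), (x=7, y=5), (x=6, y=6)
  Distance 8: (x=3, y=0), (x=4, y=1), (x=5, y=2), (x=7, y=4), (x=8, y=5), (x=6, y=7)
  Distance 9: (x=4, y=0), (x=5, y=1), (x=6, y=2), (x=7, y=3), (x=8, y=4), (x=9, y=5), (x=7, y=7)
  Distance 10: (x=5, y=0), (x=6, y=1), (x=8, y=3), (x=10, y=5), (x=9, y=6), (x=8, y=7)
  Distance 11: (x=6, y=0), (x=7, y=1), (x=9, y=3), (x=10, y=4), (x=11, y=5), (x=10, y=6), (x=9, y=7)
  Distance 12: (x=7, y=0), (x=8, y=1), (x=9, y=2), (x=10, y=3), (x=11, y=4), (x=11, y=6), (x=10, y=7)
  Distance 13: (x=8, y=0), (x=9, y=1), (x=11, y=3), (x=11, y=7)
  Distance 14: (x=9, y=0), (x=11, y=2)
  Distance 15: (x=10, y=0)
Total reachable: 77 (grid has 77 open cells total)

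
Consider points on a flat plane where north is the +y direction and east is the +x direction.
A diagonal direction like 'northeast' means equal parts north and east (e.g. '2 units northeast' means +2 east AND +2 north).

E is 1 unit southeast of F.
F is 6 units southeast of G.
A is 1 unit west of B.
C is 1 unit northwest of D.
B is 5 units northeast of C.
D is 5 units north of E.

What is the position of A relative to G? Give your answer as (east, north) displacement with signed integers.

Answer: A is at (east=10, north=4) relative to G.

Derivation:
Place G at the origin (east=0, north=0).
  F is 6 units southeast of G: delta (east=+6, north=-6); F at (east=6, north=-6).
  E is 1 unit southeast of F: delta (east=+1, north=-1); E at (east=7, north=-7).
  D is 5 units north of E: delta (east=+0, north=+5); D at (east=7, north=-2).
  C is 1 unit northwest of D: delta (east=-1, north=+1); C at (east=6, north=-1).
  B is 5 units northeast of C: delta (east=+5, north=+5); B at (east=11, north=4).
  A is 1 unit west of B: delta (east=-1, north=+0); A at (east=10, north=4).
Therefore A relative to G: (east=10, north=4).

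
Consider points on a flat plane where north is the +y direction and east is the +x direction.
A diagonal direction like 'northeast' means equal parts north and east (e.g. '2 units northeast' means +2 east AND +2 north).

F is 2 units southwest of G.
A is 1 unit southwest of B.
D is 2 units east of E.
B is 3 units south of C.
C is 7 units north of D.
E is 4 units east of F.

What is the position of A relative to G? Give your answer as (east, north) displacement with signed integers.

Place G at the origin (east=0, north=0).
  F is 2 units southwest of G: delta (east=-2, north=-2); F at (east=-2, north=-2).
  E is 4 units east of F: delta (east=+4, north=+0); E at (east=2, north=-2).
  D is 2 units east of E: delta (east=+2, north=+0); D at (east=4, north=-2).
  C is 7 units north of D: delta (east=+0, north=+7); C at (east=4, north=5).
  B is 3 units south of C: delta (east=+0, north=-3); B at (east=4, north=2).
  A is 1 unit southwest of B: delta (east=-1, north=-1); A at (east=3, north=1).
Therefore A relative to G: (east=3, north=1).

Answer: A is at (east=3, north=1) relative to G.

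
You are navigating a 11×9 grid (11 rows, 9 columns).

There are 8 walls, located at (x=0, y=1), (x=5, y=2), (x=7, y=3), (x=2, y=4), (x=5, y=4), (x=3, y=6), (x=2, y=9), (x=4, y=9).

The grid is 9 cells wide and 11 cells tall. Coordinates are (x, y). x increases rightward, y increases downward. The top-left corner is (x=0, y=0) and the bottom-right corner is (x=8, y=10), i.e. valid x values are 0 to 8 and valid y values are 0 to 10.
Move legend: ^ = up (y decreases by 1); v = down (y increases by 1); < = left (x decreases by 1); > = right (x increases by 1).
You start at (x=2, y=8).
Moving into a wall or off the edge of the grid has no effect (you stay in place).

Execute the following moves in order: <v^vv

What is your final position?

Answer: Final position: (x=1, y=10)

Derivation:
Start: (x=2, y=8)
  < (left): (x=2, y=8) -> (x=1, y=8)
  v (down): (x=1, y=8) -> (x=1, y=9)
  ^ (up): (x=1, y=9) -> (x=1, y=8)
  v (down): (x=1, y=8) -> (x=1, y=9)
  v (down): (x=1, y=9) -> (x=1, y=10)
Final: (x=1, y=10)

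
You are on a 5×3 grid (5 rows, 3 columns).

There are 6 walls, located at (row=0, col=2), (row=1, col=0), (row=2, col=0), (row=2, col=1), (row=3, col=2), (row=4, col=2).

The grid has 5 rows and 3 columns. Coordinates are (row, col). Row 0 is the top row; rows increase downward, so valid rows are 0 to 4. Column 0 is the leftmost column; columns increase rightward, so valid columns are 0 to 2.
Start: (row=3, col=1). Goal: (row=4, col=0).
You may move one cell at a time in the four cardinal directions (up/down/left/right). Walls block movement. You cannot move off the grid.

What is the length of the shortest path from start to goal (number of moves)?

BFS from (row=3, col=1) until reaching (row=4, col=0):
  Distance 0: (row=3, col=1)
  Distance 1: (row=3, col=0), (row=4, col=1)
  Distance 2: (row=4, col=0)  <- goal reached here
One shortest path (2 moves): (row=3, col=1) -> (row=3, col=0) -> (row=4, col=0)

Answer: Shortest path length: 2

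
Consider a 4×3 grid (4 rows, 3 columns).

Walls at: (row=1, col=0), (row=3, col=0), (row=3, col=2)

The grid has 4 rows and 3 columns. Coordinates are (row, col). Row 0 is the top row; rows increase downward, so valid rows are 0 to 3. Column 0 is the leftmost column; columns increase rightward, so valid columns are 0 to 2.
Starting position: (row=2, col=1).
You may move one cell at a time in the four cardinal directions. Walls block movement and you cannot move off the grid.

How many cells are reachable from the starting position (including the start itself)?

BFS flood-fill from (row=2, col=1):
  Distance 0: (row=2, col=1)
  Distance 1: (row=1, col=1), (row=2, col=0), (row=2, col=2), (row=3, col=1)
  Distance 2: (row=0, col=1), (row=1, col=2)
  Distance 3: (row=0, col=0), (row=0, col=2)
Total reachable: 9 (grid has 9 open cells total)

Answer: Reachable cells: 9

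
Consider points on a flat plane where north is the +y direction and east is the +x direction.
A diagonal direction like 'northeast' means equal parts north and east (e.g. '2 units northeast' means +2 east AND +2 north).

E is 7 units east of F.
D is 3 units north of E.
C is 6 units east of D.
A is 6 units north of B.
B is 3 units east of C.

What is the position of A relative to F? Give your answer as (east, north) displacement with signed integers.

Place F at the origin (east=0, north=0).
  E is 7 units east of F: delta (east=+7, north=+0); E at (east=7, north=0).
  D is 3 units north of E: delta (east=+0, north=+3); D at (east=7, north=3).
  C is 6 units east of D: delta (east=+6, north=+0); C at (east=13, north=3).
  B is 3 units east of C: delta (east=+3, north=+0); B at (east=16, north=3).
  A is 6 units north of B: delta (east=+0, north=+6); A at (east=16, north=9).
Therefore A relative to F: (east=16, north=9).

Answer: A is at (east=16, north=9) relative to F.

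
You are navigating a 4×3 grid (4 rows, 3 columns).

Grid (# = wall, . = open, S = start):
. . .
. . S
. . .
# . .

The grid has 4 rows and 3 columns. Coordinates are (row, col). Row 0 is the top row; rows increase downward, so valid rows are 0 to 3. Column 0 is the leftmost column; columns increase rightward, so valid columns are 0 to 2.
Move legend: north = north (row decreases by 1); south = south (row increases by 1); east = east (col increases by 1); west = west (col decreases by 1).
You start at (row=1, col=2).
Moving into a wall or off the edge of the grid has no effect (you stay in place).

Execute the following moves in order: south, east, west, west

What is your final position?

Answer: Final position: (row=2, col=0)

Derivation:
Start: (row=1, col=2)
  south (south): (row=1, col=2) -> (row=2, col=2)
  east (east): blocked, stay at (row=2, col=2)
  west (west): (row=2, col=2) -> (row=2, col=1)
  west (west): (row=2, col=1) -> (row=2, col=0)
Final: (row=2, col=0)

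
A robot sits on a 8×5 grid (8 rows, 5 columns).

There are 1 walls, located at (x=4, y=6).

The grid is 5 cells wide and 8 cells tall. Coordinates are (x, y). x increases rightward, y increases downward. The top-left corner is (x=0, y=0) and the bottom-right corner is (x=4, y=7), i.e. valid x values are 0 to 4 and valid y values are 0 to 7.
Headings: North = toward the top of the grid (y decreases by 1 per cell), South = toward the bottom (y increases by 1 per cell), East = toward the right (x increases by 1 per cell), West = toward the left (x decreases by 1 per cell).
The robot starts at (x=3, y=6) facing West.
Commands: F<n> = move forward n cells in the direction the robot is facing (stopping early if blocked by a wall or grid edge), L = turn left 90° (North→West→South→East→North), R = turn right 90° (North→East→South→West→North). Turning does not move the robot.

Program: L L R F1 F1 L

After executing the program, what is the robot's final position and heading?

Answer: Final position: (x=3, y=7), facing East

Derivation:
Start: (x=3, y=6), facing West
  L: turn left, now facing South
  L: turn left, now facing East
  R: turn right, now facing South
  F1: move forward 1, now at (x=3, y=7)
  F1: move forward 0/1 (blocked), now at (x=3, y=7)
  L: turn left, now facing East
Final: (x=3, y=7), facing East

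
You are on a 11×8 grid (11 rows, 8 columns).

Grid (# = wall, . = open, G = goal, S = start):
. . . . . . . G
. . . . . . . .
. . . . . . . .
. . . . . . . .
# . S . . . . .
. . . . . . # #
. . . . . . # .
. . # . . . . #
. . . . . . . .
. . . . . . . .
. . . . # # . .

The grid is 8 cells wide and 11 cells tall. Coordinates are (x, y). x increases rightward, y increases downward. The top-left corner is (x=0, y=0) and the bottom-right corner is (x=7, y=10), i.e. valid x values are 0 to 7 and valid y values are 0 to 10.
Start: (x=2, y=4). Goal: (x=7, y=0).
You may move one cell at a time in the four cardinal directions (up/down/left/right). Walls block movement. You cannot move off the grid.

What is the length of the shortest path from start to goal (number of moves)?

Answer: Shortest path length: 9

Derivation:
BFS from (x=2, y=4) until reaching (x=7, y=0):
  Distance 0: (x=2, y=4)
  Distance 1: (x=2, y=3), (x=1, y=4), (x=3, y=4), (x=2, y=5)
  Distance 2: (x=2, y=2), (x=1, y=3), (x=3, y=3), (x=4, y=4), (x=1, y=5), (x=3, y=5), (x=2, y=6)
  Distance 3: (x=2, y=1), (x=1, y=2), (x=3, y=2), (x=0, y=3), (x=4, y=3), (x=5, y=4), (x=0, y=5), (x=4, y=5), (x=1, y=6), (x=3, y=6)
  Distance 4: (x=2, y=0), (x=1, y=1), (x=3, y=1), (x=0, y=2), (x=4, y=2), (x=5, y=3), (x=6, y=4), (x=5, y=5), (x=0, y=6), (x=4, y=6), (x=1, y=7), (x=3, y=7)
  Distance 5: (x=1, y=0), (x=3, y=0), (x=0, y=1), (x=4, y=1), (x=5, y=2), (x=6, y=3), (x=7, y=4), (x=5, y=6), (x=0, y=7), (x=4, y=7), (x=1, y=8), (x=3, y=8)
  Distance 6: (x=0, y=0), (x=4, y=0), (x=5, y=1), (x=6, y=2), (x=7, y=3), (x=5, y=7), (x=0, y=8), (x=2, y=8), (x=4, y=8), (x=1, y=9), (x=3, y=9)
  Distance 7: (x=5, y=0), (x=6, y=1), (x=7, y=2), (x=6, y=7), (x=5, y=8), (x=0, y=9), (x=2, y=9), (x=4, y=9), (x=1, y=10), (x=3, y=10)
  Distance 8: (x=6, y=0), (x=7, y=1), (x=6, y=8), (x=5, y=9), (x=0, y=10), (x=2, y=10)
  Distance 9: (x=7, y=0), (x=7, y=8), (x=6, y=9)  <- goal reached here
One shortest path (9 moves): (x=2, y=4) -> (x=3, y=4) -> (x=4, y=4) -> (x=5, y=4) -> (x=6, y=4) -> (x=7, y=4) -> (x=7, y=3) -> (x=7, y=2) -> (x=7, y=1) -> (x=7, y=0)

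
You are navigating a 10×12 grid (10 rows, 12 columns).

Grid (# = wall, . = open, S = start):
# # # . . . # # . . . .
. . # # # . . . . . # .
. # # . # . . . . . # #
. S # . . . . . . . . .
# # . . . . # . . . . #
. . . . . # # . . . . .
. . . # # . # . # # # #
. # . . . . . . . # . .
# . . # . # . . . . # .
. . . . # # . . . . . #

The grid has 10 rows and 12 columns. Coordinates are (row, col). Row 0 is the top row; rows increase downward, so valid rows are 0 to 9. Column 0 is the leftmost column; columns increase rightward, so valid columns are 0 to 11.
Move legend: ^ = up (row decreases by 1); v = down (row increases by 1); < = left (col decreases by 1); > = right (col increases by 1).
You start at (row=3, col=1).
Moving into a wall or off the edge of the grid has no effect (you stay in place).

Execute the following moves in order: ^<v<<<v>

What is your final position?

Answer: Final position: (row=3, col=1)

Derivation:
Start: (row=3, col=1)
  ^ (up): blocked, stay at (row=3, col=1)
  < (left): (row=3, col=1) -> (row=3, col=0)
  v (down): blocked, stay at (row=3, col=0)
  [×3]< (left): blocked, stay at (row=3, col=0)
  v (down): blocked, stay at (row=3, col=0)
  > (right): (row=3, col=0) -> (row=3, col=1)
Final: (row=3, col=1)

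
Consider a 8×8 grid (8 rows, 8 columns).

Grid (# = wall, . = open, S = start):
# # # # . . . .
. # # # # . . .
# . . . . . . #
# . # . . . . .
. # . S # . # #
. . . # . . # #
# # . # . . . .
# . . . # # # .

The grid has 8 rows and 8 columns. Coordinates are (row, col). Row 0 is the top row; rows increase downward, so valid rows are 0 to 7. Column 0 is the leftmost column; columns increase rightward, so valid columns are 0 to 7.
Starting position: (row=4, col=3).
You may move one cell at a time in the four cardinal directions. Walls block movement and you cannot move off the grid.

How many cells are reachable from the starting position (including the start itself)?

BFS flood-fill from (row=4, col=3):
  Distance 0: (row=4, col=3)
  Distance 1: (row=3, col=3), (row=4, col=2)
  Distance 2: (row=2, col=3), (row=3, col=4), (row=5, col=2)
  Distance 3: (row=2, col=2), (row=2, col=4), (row=3, col=5), (row=5, col=1), (row=6, col=2)
  Distance 4: (row=2, col=1), (row=2, col=5), (row=3, col=6), (row=4, col=5), (row=5, col=0), (row=7, col=2)
  Distance 5: (row=1, col=5), (row=2, col=6), (row=3, col=1), (row=3, col=7), (row=4, col=0), (row=5, col=5), (row=7, col=1), (row=7, col=3)
  Distance 6: (row=0, col=5), (row=1, col=6), (row=5, col=4), (row=6, col=5)
  Distance 7: (row=0, col=4), (row=0, col=6), (row=1, col=7), (row=6, col=4), (row=6, col=6)
  Distance 8: (row=0, col=7), (row=6, col=7)
  Distance 9: (row=7, col=7)
Total reachable: 37 (grid has 38 open cells total)

Answer: Reachable cells: 37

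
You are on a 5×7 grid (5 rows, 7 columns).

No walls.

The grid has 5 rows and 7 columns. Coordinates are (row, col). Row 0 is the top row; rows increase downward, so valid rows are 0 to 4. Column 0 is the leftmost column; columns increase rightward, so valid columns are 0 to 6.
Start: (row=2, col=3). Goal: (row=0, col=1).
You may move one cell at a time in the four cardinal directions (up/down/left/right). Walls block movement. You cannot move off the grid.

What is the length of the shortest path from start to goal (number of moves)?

Answer: Shortest path length: 4

Derivation:
BFS from (row=2, col=3) until reaching (row=0, col=1):
  Distance 0: (row=2, col=3)
  Distance 1: (row=1, col=3), (row=2, col=2), (row=2, col=4), (row=3, col=3)
  Distance 2: (row=0, col=3), (row=1, col=2), (row=1, col=4), (row=2, col=1), (row=2, col=5), (row=3, col=2), (row=3, col=4), (row=4, col=3)
  Distance 3: (row=0, col=2), (row=0, col=4), (row=1, col=1), (row=1, col=5), (row=2, col=0), (row=2, col=6), (row=3, col=1), (row=3, col=5), (row=4, col=2), (row=4, col=4)
  Distance 4: (row=0, col=1), (row=0, col=5), (row=1, col=0), (row=1, col=6), (row=3, col=0), (row=3, col=6), (row=4, col=1), (row=4, col=5)  <- goal reached here
One shortest path (4 moves): (row=2, col=3) -> (row=2, col=2) -> (row=2, col=1) -> (row=1, col=1) -> (row=0, col=1)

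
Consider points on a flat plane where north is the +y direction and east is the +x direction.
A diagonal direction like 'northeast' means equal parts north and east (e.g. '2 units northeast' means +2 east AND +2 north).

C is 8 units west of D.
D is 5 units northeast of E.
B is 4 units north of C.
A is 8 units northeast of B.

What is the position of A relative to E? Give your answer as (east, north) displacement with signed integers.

Place E at the origin (east=0, north=0).
  D is 5 units northeast of E: delta (east=+5, north=+5); D at (east=5, north=5).
  C is 8 units west of D: delta (east=-8, north=+0); C at (east=-3, north=5).
  B is 4 units north of C: delta (east=+0, north=+4); B at (east=-3, north=9).
  A is 8 units northeast of B: delta (east=+8, north=+8); A at (east=5, north=17).
Therefore A relative to E: (east=5, north=17).

Answer: A is at (east=5, north=17) relative to E.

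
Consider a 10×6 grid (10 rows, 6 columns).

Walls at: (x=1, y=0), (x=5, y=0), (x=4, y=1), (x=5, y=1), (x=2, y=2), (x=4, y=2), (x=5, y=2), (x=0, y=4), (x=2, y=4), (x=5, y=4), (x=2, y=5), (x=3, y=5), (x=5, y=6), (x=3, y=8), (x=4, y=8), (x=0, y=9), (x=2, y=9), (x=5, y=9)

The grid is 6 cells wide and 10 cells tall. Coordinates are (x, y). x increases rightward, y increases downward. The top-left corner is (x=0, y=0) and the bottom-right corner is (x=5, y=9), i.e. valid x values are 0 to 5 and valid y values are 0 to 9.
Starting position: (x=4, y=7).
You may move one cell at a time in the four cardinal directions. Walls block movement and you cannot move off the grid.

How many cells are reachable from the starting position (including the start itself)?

BFS flood-fill from (x=4, y=7):
  Distance 0: (x=4, y=7)
  Distance 1: (x=4, y=6), (x=3, y=7), (x=5, y=7)
  Distance 2: (x=4, y=5), (x=3, y=6), (x=2, y=7), (x=5, y=8)
  Distance 3: (x=4, y=4), (x=5, y=5), (x=2, y=6), (x=1, y=7), (x=2, y=8)
  Distance 4: (x=4, y=3), (x=3, y=4), (x=1, y=6), (x=0, y=7), (x=1, y=8)
  Distance 5: (x=3, y=3), (x=5, y=3), (x=1, y=5), (x=0, y=6), (x=0, y=8), (x=1, y=9)
  Distance 6: (x=3, y=2), (x=2, y=3), (x=1, y=4), (x=0, y=5)
  Distance 7: (x=3, y=1), (x=1, y=3)
  Distance 8: (x=3, y=0), (x=2, y=1), (x=1, y=2), (x=0, y=3)
  Distance 9: (x=2, y=0), (x=4, y=0), (x=1, y=1), (x=0, y=2)
  Distance 10: (x=0, y=1)
  Distance 11: (x=0, y=0)
Total reachable: 40 (grid has 42 open cells total)

Answer: Reachable cells: 40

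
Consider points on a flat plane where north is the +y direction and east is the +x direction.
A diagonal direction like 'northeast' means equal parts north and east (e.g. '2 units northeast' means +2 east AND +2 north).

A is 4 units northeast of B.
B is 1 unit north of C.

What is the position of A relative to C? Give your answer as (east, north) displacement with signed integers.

Place C at the origin (east=0, north=0).
  B is 1 unit north of C: delta (east=+0, north=+1); B at (east=0, north=1).
  A is 4 units northeast of B: delta (east=+4, north=+4); A at (east=4, north=5).
Therefore A relative to C: (east=4, north=5).

Answer: A is at (east=4, north=5) relative to C.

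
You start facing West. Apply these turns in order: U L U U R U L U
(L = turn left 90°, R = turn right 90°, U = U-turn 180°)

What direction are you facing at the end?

Start: West
  U (U-turn (180°)) -> East
  L (left (90° counter-clockwise)) -> North
  U (U-turn (180°)) -> South
  U (U-turn (180°)) -> North
  R (right (90° clockwise)) -> East
  U (U-turn (180°)) -> West
  L (left (90° counter-clockwise)) -> South
  U (U-turn (180°)) -> North
Final: North

Answer: Final heading: North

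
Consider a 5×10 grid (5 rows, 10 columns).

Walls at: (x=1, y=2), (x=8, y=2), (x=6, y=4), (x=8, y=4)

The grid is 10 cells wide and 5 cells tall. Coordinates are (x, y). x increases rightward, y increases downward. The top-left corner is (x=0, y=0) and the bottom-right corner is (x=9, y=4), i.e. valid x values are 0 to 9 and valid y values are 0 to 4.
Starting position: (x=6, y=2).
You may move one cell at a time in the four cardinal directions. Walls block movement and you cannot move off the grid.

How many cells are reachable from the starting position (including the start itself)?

BFS flood-fill from (x=6, y=2):
  Distance 0: (x=6, y=2)
  Distance 1: (x=6, y=1), (x=5, y=2), (x=7, y=2), (x=6, y=3)
  Distance 2: (x=6, y=0), (x=5, y=1), (x=7, y=1), (x=4, y=2), (x=5, y=3), (x=7, y=3)
  Distance 3: (x=5, y=0), (x=7, y=0), (x=4, y=1), (x=8, y=1), (x=3, y=2), (x=4, y=3), (x=8, y=3), (x=5, y=4), (x=7, y=4)
  Distance 4: (x=4, y=0), (x=8, y=0), (x=3, y=1), (x=9, y=1), (x=2, y=2), (x=3, y=3), (x=9, y=3), (x=4, y=4)
  Distance 5: (x=3, y=0), (x=9, y=0), (x=2, y=1), (x=9, y=2), (x=2, y=3), (x=3, y=4), (x=9, y=4)
  Distance 6: (x=2, y=0), (x=1, y=1), (x=1, y=3), (x=2, y=4)
  Distance 7: (x=1, y=0), (x=0, y=1), (x=0, y=3), (x=1, y=4)
  Distance 8: (x=0, y=0), (x=0, y=2), (x=0, y=4)
Total reachable: 46 (grid has 46 open cells total)

Answer: Reachable cells: 46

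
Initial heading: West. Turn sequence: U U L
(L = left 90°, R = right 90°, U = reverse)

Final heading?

Answer: Final heading: South

Derivation:
Start: West
  U (U-turn (180°)) -> East
  U (U-turn (180°)) -> West
  L (left (90° counter-clockwise)) -> South
Final: South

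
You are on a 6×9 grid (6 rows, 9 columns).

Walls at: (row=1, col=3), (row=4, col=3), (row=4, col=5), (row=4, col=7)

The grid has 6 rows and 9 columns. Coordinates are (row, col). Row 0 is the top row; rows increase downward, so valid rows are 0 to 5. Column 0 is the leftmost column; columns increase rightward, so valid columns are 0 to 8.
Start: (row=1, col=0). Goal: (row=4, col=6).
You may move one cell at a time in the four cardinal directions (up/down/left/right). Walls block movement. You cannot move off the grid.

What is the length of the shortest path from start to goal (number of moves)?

Answer: Shortest path length: 9

Derivation:
BFS from (row=1, col=0) until reaching (row=4, col=6):
  Distance 0: (row=1, col=0)
  Distance 1: (row=0, col=0), (row=1, col=1), (row=2, col=0)
  Distance 2: (row=0, col=1), (row=1, col=2), (row=2, col=1), (row=3, col=0)
  Distance 3: (row=0, col=2), (row=2, col=2), (row=3, col=1), (row=4, col=0)
  Distance 4: (row=0, col=3), (row=2, col=3), (row=3, col=2), (row=4, col=1), (row=5, col=0)
  Distance 5: (row=0, col=4), (row=2, col=4), (row=3, col=3), (row=4, col=2), (row=5, col=1)
  Distance 6: (row=0, col=5), (row=1, col=4), (row=2, col=5), (row=3, col=4), (row=5, col=2)
  Distance 7: (row=0, col=6), (row=1, col=5), (row=2, col=6), (row=3, col=5), (row=4, col=4), (row=5, col=3)
  Distance 8: (row=0, col=7), (row=1, col=6), (row=2, col=7), (row=3, col=6), (row=5, col=4)
  Distance 9: (row=0, col=8), (row=1, col=7), (row=2, col=8), (row=3, col=7), (row=4, col=6), (row=5, col=5)  <- goal reached here
One shortest path (9 moves): (row=1, col=0) -> (row=1, col=1) -> (row=1, col=2) -> (row=2, col=2) -> (row=2, col=3) -> (row=2, col=4) -> (row=2, col=5) -> (row=2, col=6) -> (row=3, col=6) -> (row=4, col=6)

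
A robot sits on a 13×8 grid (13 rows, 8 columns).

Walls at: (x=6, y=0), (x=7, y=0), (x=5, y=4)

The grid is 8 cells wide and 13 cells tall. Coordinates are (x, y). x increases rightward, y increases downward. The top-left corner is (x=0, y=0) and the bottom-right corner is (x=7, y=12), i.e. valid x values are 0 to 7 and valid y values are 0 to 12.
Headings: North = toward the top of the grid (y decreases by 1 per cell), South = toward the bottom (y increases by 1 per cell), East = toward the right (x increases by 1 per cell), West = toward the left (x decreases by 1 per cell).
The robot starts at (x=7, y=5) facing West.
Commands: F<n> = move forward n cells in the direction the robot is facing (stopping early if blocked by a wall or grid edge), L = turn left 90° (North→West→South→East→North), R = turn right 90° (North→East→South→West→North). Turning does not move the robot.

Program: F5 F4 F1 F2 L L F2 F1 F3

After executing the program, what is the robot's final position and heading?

Start: (x=7, y=5), facing West
  F5: move forward 5, now at (x=2, y=5)
  F4: move forward 2/4 (blocked), now at (x=0, y=5)
  F1: move forward 0/1 (blocked), now at (x=0, y=5)
  F2: move forward 0/2 (blocked), now at (x=0, y=5)
  L: turn left, now facing South
  L: turn left, now facing East
  F2: move forward 2, now at (x=2, y=5)
  F1: move forward 1, now at (x=3, y=5)
  F3: move forward 3, now at (x=6, y=5)
Final: (x=6, y=5), facing East

Answer: Final position: (x=6, y=5), facing East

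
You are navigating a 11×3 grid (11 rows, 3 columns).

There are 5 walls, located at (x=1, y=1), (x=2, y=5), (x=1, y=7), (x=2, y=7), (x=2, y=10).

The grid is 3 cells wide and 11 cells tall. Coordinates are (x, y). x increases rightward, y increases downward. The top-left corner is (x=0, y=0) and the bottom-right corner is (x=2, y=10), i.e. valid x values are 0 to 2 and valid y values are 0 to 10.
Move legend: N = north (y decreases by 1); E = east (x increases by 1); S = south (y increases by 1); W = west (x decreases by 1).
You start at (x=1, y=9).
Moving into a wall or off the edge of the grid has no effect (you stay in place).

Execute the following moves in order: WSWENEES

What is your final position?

Start: (x=1, y=9)
  W (west): (x=1, y=9) -> (x=0, y=9)
  S (south): (x=0, y=9) -> (x=0, y=10)
  W (west): blocked, stay at (x=0, y=10)
  E (east): (x=0, y=10) -> (x=1, y=10)
  N (north): (x=1, y=10) -> (x=1, y=9)
  E (east): (x=1, y=9) -> (x=2, y=9)
  E (east): blocked, stay at (x=2, y=9)
  S (south): blocked, stay at (x=2, y=9)
Final: (x=2, y=9)

Answer: Final position: (x=2, y=9)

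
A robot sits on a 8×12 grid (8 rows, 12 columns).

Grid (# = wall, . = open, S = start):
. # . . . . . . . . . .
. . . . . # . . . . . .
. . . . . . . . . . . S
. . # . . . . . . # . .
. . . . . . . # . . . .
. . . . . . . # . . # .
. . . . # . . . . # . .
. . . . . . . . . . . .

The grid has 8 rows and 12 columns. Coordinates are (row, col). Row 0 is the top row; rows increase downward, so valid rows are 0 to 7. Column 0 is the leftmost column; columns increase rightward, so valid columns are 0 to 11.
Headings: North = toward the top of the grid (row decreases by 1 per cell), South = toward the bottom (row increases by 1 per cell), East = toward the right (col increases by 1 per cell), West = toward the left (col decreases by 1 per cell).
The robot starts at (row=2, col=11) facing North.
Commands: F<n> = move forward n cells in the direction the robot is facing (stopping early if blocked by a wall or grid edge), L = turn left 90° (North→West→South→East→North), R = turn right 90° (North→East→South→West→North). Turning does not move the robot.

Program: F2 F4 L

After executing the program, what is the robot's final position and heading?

Answer: Final position: (row=0, col=11), facing West

Derivation:
Start: (row=2, col=11), facing North
  F2: move forward 2, now at (row=0, col=11)
  F4: move forward 0/4 (blocked), now at (row=0, col=11)
  L: turn left, now facing West
Final: (row=0, col=11), facing West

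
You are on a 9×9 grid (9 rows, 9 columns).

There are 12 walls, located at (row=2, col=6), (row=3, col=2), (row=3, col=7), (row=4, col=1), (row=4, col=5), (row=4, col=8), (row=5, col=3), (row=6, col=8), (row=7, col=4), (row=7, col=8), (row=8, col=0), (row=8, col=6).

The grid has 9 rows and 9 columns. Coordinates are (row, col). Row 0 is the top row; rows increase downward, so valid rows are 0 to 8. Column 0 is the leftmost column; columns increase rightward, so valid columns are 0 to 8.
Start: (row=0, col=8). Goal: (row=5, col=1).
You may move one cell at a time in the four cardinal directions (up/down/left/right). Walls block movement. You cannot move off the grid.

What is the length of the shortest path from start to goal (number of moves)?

Answer: Shortest path length: 12

Derivation:
BFS from (row=0, col=8) until reaching (row=5, col=1):
  Distance 0: (row=0, col=8)
  Distance 1: (row=0, col=7), (row=1, col=8)
  Distance 2: (row=0, col=6), (row=1, col=7), (row=2, col=8)
  Distance 3: (row=0, col=5), (row=1, col=6), (row=2, col=7), (row=3, col=8)
  Distance 4: (row=0, col=4), (row=1, col=5)
  Distance 5: (row=0, col=3), (row=1, col=4), (row=2, col=5)
  Distance 6: (row=0, col=2), (row=1, col=3), (row=2, col=4), (row=3, col=5)
  Distance 7: (row=0, col=1), (row=1, col=2), (row=2, col=3), (row=3, col=4), (row=3, col=6)
  Distance 8: (row=0, col=0), (row=1, col=1), (row=2, col=2), (row=3, col=3), (row=4, col=4), (row=4, col=6)
  Distance 9: (row=1, col=0), (row=2, col=1), (row=4, col=3), (row=4, col=7), (row=5, col=4), (row=5, col=6)
  Distance 10: (row=2, col=0), (row=3, col=1), (row=4, col=2), (row=5, col=5), (row=5, col=7), (row=6, col=4), (row=6, col=6)
  Distance 11: (row=3, col=0), (row=5, col=2), (row=5, col=8), (row=6, col=3), (row=6, col=5), (row=6, col=7), (row=7, col=6)
  Distance 12: (row=4, col=0), (row=5, col=1), (row=6, col=2), (row=7, col=3), (row=7, col=5), (row=7, col=7)  <- goal reached here
One shortest path (12 moves): (row=0, col=8) -> (row=0, col=7) -> (row=0, col=6) -> (row=0, col=5) -> (row=0, col=4) -> (row=0, col=3) -> (row=1, col=3) -> (row=2, col=3) -> (row=3, col=3) -> (row=4, col=3) -> (row=4, col=2) -> (row=5, col=2) -> (row=5, col=1)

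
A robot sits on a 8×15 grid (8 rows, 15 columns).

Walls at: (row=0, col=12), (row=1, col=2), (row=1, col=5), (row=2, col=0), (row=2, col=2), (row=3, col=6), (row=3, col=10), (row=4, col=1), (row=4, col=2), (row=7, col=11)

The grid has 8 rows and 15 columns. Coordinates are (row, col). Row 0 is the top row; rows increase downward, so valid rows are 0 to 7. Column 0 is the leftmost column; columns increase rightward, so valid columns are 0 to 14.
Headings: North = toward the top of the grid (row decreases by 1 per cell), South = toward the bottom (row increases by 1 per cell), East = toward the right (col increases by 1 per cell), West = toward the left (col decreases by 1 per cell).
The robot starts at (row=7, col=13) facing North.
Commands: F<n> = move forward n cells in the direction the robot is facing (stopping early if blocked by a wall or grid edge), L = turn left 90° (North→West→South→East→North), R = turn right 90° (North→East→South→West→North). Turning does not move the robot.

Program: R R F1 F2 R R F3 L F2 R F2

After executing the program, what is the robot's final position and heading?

Answer: Final position: (row=2, col=11), facing North

Derivation:
Start: (row=7, col=13), facing North
  R: turn right, now facing East
  R: turn right, now facing South
  F1: move forward 0/1 (blocked), now at (row=7, col=13)
  F2: move forward 0/2 (blocked), now at (row=7, col=13)
  R: turn right, now facing West
  R: turn right, now facing North
  F3: move forward 3, now at (row=4, col=13)
  L: turn left, now facing West
  F2: move forward 2, now at (row=4, col=11)
  R: turn right, now facing North
  F2: move forward 2, now at (row=2, col=11)
Final: (row=2, col=11), facing North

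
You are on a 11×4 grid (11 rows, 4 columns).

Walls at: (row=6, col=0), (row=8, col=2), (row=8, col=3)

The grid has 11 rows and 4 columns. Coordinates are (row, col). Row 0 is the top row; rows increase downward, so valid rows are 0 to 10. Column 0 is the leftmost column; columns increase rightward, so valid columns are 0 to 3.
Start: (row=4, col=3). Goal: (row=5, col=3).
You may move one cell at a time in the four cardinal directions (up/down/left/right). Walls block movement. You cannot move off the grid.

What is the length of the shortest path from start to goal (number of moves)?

Answer: Shortest path length: 1

Derivation:
BFS from (row=4, col=3) until reaching (row=5, col=3):
  Distance 0: (row=4, col=3)
  Distance 1: (row=3, col=3), (row=4, col=2), (row=5, col=3)  <- goal reached here
One shortest path (1 moves): (row=4, col=3) -> (row=5, col=3)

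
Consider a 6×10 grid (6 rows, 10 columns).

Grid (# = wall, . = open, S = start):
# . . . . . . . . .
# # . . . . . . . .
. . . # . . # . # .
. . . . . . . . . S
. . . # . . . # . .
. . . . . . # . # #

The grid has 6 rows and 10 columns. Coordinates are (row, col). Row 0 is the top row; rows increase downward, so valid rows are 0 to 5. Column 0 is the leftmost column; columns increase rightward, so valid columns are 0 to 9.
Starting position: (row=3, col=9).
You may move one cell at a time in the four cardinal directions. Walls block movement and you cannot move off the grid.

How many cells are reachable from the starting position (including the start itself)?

Answer: Reachable cells: 48

Derivation:
BFS flood-fill from (row=3, col=9):
  Distance 0: (row=3, col=9)
  Distance 1: (row=2, col=9), (row=3, col=8), (row=4, col=9)
  Distance 2: (row=1, col=9), (row=3, col=7), (row=4, col=8)
  Distance 3: (row=0, col=9), (row=1, col=8), (row=2, col=7), (row=3, col=6)
  Distance 4: (row=0, col=8), (row=1, col=7), (row=3, col=5), (row=4, col=6)
  Distance 5: (row=0, col=7), (row=1, col=6), (row=2, col=5), (row=3, col=4), (row=4, col=5)
  Distance 6: (row=0, col=6), (row=1, col=5), (row=2, col=4), (row=3, col=3), (row=4, col=4), (row=5, col=5)
  Distance 7: (row=0, col=5), (row=1, col=4), (row=3, col=2), (row=5, col=4)
  Distance 8: (row=0, col=4), (row=1, col=3), (row=2, col=2), (row=3, col=1), (row=4, col=2), (row=5, col=3)
  Distance 9: (row=0, col=3), (row=1, col=2), (row=2, col=1), (row=3, col=0), (row=4, col=1), (row=5, col=2)
  Distance 10: (row=0, col=2), (row=2, col=0), (row=4, col=0), (row=5, col=1)
  Distance 11: (row=0, col=1), (row=5, col=0)
Total reachable: 48 (grid has 49 open cells total)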